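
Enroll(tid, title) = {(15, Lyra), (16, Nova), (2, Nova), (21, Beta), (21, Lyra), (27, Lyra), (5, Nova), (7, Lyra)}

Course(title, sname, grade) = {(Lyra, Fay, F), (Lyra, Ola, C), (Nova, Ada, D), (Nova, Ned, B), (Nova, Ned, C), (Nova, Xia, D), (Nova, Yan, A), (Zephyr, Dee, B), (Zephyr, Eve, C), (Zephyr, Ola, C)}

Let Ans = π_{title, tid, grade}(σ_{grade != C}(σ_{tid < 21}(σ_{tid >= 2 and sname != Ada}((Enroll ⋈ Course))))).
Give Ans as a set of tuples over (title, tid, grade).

{(Lyra, 15, F), (Lyra, 7, F), (Nova, 16, A), (Nova, 16, B), (Nova, 16, D), (Nova, 2, A), (Nova, 2, B), (Nova, 2, D), (Nova, 5, A), (Nova, 5, B), (Nova, 5, D)}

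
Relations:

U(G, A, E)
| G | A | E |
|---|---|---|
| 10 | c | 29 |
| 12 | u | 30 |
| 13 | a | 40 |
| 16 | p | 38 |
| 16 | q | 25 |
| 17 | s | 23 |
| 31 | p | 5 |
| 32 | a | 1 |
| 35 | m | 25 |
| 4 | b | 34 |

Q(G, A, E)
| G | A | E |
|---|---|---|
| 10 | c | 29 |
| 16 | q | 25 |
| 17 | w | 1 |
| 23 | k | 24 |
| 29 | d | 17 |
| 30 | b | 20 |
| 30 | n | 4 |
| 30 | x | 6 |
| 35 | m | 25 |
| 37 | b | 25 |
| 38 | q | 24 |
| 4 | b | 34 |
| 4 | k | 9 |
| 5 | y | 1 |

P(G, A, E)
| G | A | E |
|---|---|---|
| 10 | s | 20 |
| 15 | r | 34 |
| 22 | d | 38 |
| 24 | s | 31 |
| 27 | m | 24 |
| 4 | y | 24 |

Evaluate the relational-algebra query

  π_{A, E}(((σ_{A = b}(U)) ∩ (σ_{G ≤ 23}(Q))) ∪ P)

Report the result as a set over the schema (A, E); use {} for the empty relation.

{(b, 34), (d, 38), (m, 24), (r, 34), (s, 20), (s, 31), (y, 24)}

Selection A = b: {(4, b, 34)}
Selection G ≤ 23: {(10, c, 29), (16, q, 25), (17, w, 1), (23, k, 24), (4, b, 34), (4, k, 9), (5, y, 1)}
Taking the intersection: {(4, b, 34)}
Taking the union: {(10, s, 20), (15, r, 34), (22, d, 38), (24, s, 31), (27, m, 24), (4, b, 34), (4, y, 24)}
π[A, E]: project onto (A, E) → {(b, 34), (d, 38), (m, 24), (r, 34), (s, 20), (s, 31), (y, 24)}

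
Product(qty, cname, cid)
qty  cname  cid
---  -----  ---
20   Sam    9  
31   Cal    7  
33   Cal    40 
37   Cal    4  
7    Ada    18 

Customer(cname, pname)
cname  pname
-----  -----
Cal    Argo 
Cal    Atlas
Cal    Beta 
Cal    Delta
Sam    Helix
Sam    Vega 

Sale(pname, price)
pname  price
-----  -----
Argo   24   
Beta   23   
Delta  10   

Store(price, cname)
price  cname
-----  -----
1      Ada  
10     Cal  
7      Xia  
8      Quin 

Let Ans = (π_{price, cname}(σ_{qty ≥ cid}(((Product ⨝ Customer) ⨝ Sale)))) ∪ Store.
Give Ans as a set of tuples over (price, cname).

{(1, Ada), (10, Cal), (23, Cal), (24, Cal), (7, Xia), (8, Quin)}

Product ⋈ Customer (natural join on cname): {(20, Sam, 9, Helix), (20, Sam, 9, Vega), (31, Cal, 7, Argo), (31, Cal, 7, Atlas), (31, Cal, 7, Beta), (31, Cal, 7, Delta), (33, Cal, 40, Argo), (33, Cal, 40, Atlas), (33, Cal, 40, Beta), (33, Cal, 40, Delta), (37, Cal, 4, Argo), (37, Cal, 4, Atlas), (37, Cal, 4, Beta), (37, Cal, 4, Delta)}
(Product ⨝ Customer) ⋈ Sale (natural join on pname): {(31, Cal, 7, Argo, 24), (31, Cal, 7, Beta, 23), (31, Cal, 7, Delta, 10), (33, Cal, 40, Argo, 24), (33, Cal, 40, Beta, 23), (33, Cal, 40, Delta, 10), (37, Cal, 4, Argo, 24), (37, Cal, 4, Beta, 23), (37, Cal, 4, Delta, 10)}
Apply σ_{qty ≥ cid}; surviving tuples: {(31, Cal, 7, Argo, 24), (31, Cal, 7, Beta, 23), (31, Cal, 7, Delta, 10), (37, Cal, 4, Argo, 24), (37, Cal, 4, Beta, 23), (37, Cal, 4, Delta, 10)}
π[price, cname]: project onto (price, cname) (3 duplicate(s) eliminated) → {(10, Cal), (23, Cal), (24, Cal)}
Taking the union: {(1, Ada), (10, Cal), (23, Cal), (24, Cal), (7, Xia), (8, Quin)}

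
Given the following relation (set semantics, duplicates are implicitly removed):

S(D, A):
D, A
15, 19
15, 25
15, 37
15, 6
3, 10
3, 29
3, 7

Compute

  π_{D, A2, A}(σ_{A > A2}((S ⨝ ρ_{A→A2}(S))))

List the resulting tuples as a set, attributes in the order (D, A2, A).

{(15, 19, 25), (15, 19, 37), (15, 25, 37), (15, 6, 19), (15, 6, 25), (15, 6, 37), (3, 10, 29), (3, 7, 10), (3, 7, 29)}

ρ[A→A2]: schema becomes (D, A2); tuples unchanged.
S ⋈ ρ_{A→A2}(S) (natural join on D): {(15, 19, 19), (15, 19, 25), (15, 19, 37), (15, 19, 6), (15, 25, 19), (15, 25, 25), (15, 25, 37), (15, 25, 6), (15, 37, 19), (15, 37, 25), (15, 37, 37), (15, 37, 6), (15, 6, 19), (15, 6, 25), (15, 6, 37), (15, 6, 6), (3, 10, 10), (3, 10, 29), (3, 10, 7), (3, 29, 10), (3, 29, 29), (3, 29, 7), (3, 7, 10), (3, 7, 29), (3, 7, 7)}
σ[A > A2]: keep tuples satisfying A > A2 → {(15, 19, 6), (15, 25, 19), (15, 25, 6), (15, 37, 19), (15, 37, 25), (15, 37, 6), (3, 10, 7), (3, 29, 10), (3, 29, 7)}
π[D, A2, A]: project onto (D, A2, A) → {(15, 19, 25), (15, 19, 37), (15, 25, 37), (15, 6, 19), (15, 6, 25), (15, 6, 37), (3, 10, 29), (3, 7, 10), (3, 7, 29)}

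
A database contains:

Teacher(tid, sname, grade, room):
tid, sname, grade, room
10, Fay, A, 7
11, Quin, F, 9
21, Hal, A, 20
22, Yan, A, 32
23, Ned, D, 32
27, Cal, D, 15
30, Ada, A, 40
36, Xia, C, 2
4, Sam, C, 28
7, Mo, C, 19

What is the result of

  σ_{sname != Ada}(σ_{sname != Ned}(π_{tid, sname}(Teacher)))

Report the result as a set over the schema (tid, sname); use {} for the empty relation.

{(10, Fay), (11, Quin), (21, Hal), (22, Yan), (27, Cal), (36, Xia), (4, Sam), (7, Mo)}

π_{tid, sname} gives {(10, Fay), (11, Quin), (21, Hal), (22, Yan), (23, Ned), (27, Cal), (30, Ada), (36, Xia), (4, Sam), (7, Mo)}.
Filtering on sname != Ned leaves {(10, Fay), (11, Quin), (21, Hal), (22, Yan), (27, Cal), (30, Ada), (36, Xia), (4, Sam), (7, Mo)}.
Filtering on sname != Ada leaves {(10, Fay), (11, Quin), (21, Hal), (22, Yan), (27, Cal), (36, Xia), (4, Sam), (7, Mo)}.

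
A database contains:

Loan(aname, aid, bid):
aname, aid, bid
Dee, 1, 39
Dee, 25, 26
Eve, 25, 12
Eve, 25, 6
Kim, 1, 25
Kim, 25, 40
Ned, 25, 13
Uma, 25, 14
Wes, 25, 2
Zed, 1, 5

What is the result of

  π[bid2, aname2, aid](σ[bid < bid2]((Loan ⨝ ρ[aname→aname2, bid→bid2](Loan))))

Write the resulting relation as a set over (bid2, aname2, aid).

{(12, Eve, 25), (13, Ned, 25), (14, Uma, 25), (25, Kim, 1), (26, Dee, 25), (39, Dee, 1), (40, Kim, 25), (6, Eve, 25)}

ρ[aname→aname2, bid→bid2]: schema becomes (aname2, aid, bid2); tuples unchanged.
Joining Loan and ρ[aname→aname2, bid→bid2](Loan) on aid yields {(Dee, 1, 39, Dee, 39), (Dee, 1, 39, Kim, 25), (Dee, 1, 39, Zed, 5), (Dee, 25, 26, Dee, 26), (Dee, 25, 26, Eve, 12), (Dee, 25, 26, Eve, 6), (Dee, 25, 26, Kim, 40), (Dee, 25, 26, Ned, 13), (Dee, 25, 26, Uma, 14), (Dee, 25, 26, Wes, 2), (Eve, 25, 12, Dee, 26), (Eve, 25, 12, Eve, 12), (Eve, 25, 12, Eve, 6), (Eve, 25, 12, Kim, 40), (Eve, 25, 12, Ned, 13), (Eve, 25, 12, Uma, 14), (Eve, 25, 12, Wes, 2), (Eve, 25, 6, Dee, 26), (Eve, 25, 6, Eve, 12), (Eve, 25, 6, Eve, 6), (Eve, 25, 6, Kim, 40), (Eve, 25, 6, Ned, 13), (Eve, 25, 6, Uma, 14), (Eve, 25, 6, Wes, 2), (Kim, 1, 25, Dee, 39), (Kim, 1, 25, Kim, 25), (Kim, 1, 25, Zed, 5), (Kim, 25, 40, Dee, 26), (Kim, 25, 40, Eve, 12), (Kim, 25, 40, Eve, 6), (Kim, 25, 40, Kim, 40), (Kim, 25, 40, Ned, 13), (Kim, 25, 40, Uma, 14), (Kim, 25, 40, Wes, 2), (Ned, 25, 13, Dee, 26), (Ned, 25, 13, Eve, 12), (Ned, 25, 13, Eve, 6), (Ned, 25, 13, Kim, 40), (Ned, 25, 13, Ned, 13), (Ned, 25, 13, Uma, 14), (Ned, 25, 13, Wes, 2), (Uma, 25, 14, Dee, 26), (Uma, 25, 14, Eve, 12), (Uma, 25, 14, Eve, 6), (Uma, 25, 14, Kim, 40), (Uma, 25, 14, Ned, 13), (Uma, 25, 14, Uma, 14), (Uma, 25, 14, Wes, 2), (Wes, 25, 2, Dee, 26), (Wes, 25, 2, Eve, 12), (Wes, 25, 2, Eve, 6), (Wes, 25, 2, Kim, 40), (Wes, 25, 2, Ned, 13), (Wes, 25, 2, Uma, 14), (Wes, 25, 2, Wes, 2), (Zed, 1, 5, Dee, 39), (Zed, 1, 5, Kim, 25), (Zed, 1, 5, Zed, 5)}.
σ[bid < bid2]: keep tuples satisfying bid < bid2 → {(Dee, 25, 26, Kim, 40), (Eve, 25, 12, Dee, 26), (Eve, 25, 12, Kim, 40), (Eve, 25, 12, Ned, 13), (Eve, 25, 12, Uma, 14), (Eve, 25, 6, Dee, 26), (Eve, 25, 6, Eve, 12), (Eve, 25, 6, Kim, 40), (Eve, 25, 6, Ned, 13), (Eve, 25, 6, Uma, 14), (Kim, 1, 25, Dee, 39), (Ned, 25, 13, Dee, 26), (Ned, 25, 13, Kim, 40), (Ned, 25, 13, Uma, 14), (Uma, 25, 14, Dee, 26), (Uma, 25, 14, Kim, 40), (Wes, 25, 2, Dee, 26), (Wes, 25, 2, Eve, 12), (Wes, 25, 2, Eve, 6), (Wes, 25, 2, Kim, 40), (Wes, 25, 2, Ned, 13), (Wes, 25, 2, Uma, 14), (Zed, 1, 5, Dee, 39), (Zed, 1, 5, Kim, 25)}
π[bid2, aname2, aid]: project onto (bid2, aname2, aid) (16 duplicate(s) eliminated) → {(12, Eve, 25), (13, Ned, 25), (14, Uma, 25), (25, Kim, 1), (26, Dee, 25), (39, Dee, 1), (40, Kim, 25), (6, Eve, 25)}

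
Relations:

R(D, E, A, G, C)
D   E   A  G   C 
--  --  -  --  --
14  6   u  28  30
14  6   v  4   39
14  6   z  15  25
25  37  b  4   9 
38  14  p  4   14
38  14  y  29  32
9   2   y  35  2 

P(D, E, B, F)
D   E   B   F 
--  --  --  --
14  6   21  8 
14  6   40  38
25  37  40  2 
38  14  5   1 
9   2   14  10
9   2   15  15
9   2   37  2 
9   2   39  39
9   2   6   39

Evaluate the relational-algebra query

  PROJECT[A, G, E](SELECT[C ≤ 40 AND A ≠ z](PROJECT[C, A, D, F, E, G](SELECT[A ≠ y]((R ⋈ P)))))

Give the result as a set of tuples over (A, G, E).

{(b, 4, 37), (p, 4, 14), (u, 28, 6), (v, 4, 6)}

Natural join on D, E: {(14, 6, u, 28, 30, 21, 8), (14, 6, u, 28, 30, 40, 38), (14, 6, v, 4, 39, 21, 8), (14, 6, v, 4, 39, 40, 38), (14, 6, z, 15, 25, 21, 8), (14, 6, z, 15, 25, 40, 38), (25, 37, b, 4, 9, 40, 2), (38, 14, p, 4, 14, 5, 1), (38, 14, y, 29, 32, 5, 1), (9, 2, y, 35, 2, 14, 10), (9, 2, y, 35, 2, 15, 15), (9, 2, y, 35, 2, 37, 2), (9, 2, y, 35, 2, 39, 39), (9, 2, y, 35, 2, 6, 39)}
Selection A ≠ y: {(14, 6, u, 28, 30, 21, 8), (14, 6, u, 28, 30, 40, 38), (14, 6, v, 4, 39, 21, 8), (14, 6, v, 4, 39, 40, 38), (14, 6, z, 15, 25, 21, 8), (14, 6, z, 15, 25, 40, 38), (25, 37, b, 4, 9, 40, 2), (38, 14, p, 4, 14, 5, 1)}
Projecting to C, A, D, F, E, G: {(14, p, 38, 1, 14, 4), (25, z, 14, 38, 6, 15), (25, z, 14, 8, 6, 15), (30, u, 14, 38, 6, 28), (30, u, 14, 8, 6, 28), (39, v, 14, 38, 6, 4), (39, v, 14, 8, 6, 4), (9, b, 25, 2, 37, 4)}
Selection C ≤ 40 AND A ≠ z: {(14, p, 38, 1, 14, 4), (30, u, 14, 38, 6, 28), (30, u, 14, 8, 6, 28), (39, v, 14, 38, 6, 4), (39, v, 14, 8, 6, 4), (9, b, 25, 2, 37, 4)}
Projecting to A, G, E (2 duplicate(s) eliminated): {(b, 4, 37), (p, 4, 14), (u, 28, 6), (v, 4, 6)}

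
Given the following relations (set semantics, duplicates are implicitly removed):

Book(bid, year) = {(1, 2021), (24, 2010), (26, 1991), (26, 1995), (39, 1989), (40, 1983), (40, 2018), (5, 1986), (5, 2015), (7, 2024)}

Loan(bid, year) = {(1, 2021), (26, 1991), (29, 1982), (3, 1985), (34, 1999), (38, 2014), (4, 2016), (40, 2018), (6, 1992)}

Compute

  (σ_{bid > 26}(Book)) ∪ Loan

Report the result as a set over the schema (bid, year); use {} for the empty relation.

σ[bid > 26]: keep tuples satisfying bid > 26 → {(39, 1989), (40, 1983), (40, 2018)}
Set union of the two operands is {(1, 2021), (26, 1991), (29, 1982), (3, 1985), (34, 1999), (38, 2014), (39, 1989), (4, 2016), (40, 1983), (40, 2018), (6, 1992)}.

{(1, 2021), (26, 1991), (29, 1982), (3, 1985), (34, 1999), (38, 2014), (39, 1989), (4, 2016), (40, 1983), (40, 2018), (6, 1992)}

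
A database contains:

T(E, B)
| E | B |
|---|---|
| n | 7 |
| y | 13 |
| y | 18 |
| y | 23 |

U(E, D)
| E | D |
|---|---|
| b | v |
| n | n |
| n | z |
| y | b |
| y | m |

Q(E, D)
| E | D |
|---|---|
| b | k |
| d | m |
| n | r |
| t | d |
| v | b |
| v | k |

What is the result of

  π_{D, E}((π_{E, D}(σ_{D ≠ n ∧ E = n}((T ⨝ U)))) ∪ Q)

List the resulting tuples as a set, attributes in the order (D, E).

T ⋈ U (natural join on E): {(n, 7, n), (n, 7, z), (y, 13, b), (y, 13, m), (y, 18, b), (y, 18, m), (y, 23, b), (y, 23, m)}
Filtering on D ≠ n ∧ E = n leaves {(n, 7, z)}.
π[E, D]: project onto (E, D) → {(n, z)}
Union: {(n, z)} with {(b, k), (d, m), (n, r), (t, d), (v, b), (v, k)} → {(b, k), (d, m), (n, r), (n, z), (t, d), (v, b), (v, k)}
π[D, E]: project onto (D, E) → {(b, v), (d, t), (k, b), (k, v), (m, d), (r, n), (z, n)}

{(b, v), (d, t), (k, b), (k, v), (m, d), (r, n), (z, n)}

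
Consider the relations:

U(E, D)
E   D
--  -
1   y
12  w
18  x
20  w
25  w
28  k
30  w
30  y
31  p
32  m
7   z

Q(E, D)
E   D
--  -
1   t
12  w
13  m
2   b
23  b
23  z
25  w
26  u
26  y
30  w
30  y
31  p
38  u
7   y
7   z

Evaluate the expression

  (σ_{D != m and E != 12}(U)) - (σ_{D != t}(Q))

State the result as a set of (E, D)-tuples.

Filtering on D != m and E != 12 leaves {(1, y), (18, x), (20, w), (25, w), (28, k), (30, w), (30, y), (31, p), (7, z)}.
Filtering on D != t leaves {(12, w), (13, m), (2, b), (23, b), (23, z), (25, w), (26, u), (26, y), (30, w), (30, y), (31, p), (38, u), (7, y), (7, z)}.
Difference: {(1, y), (18, x), (20, w), (25, w), (28, k), (30, w), (30, y), (31, p), (7, z)} with {(12, w), (13, m), (2, b), (23, b), (23, z), (25, w), (26, u), (26, y), (30, w), (30, y), (31, p), (38, u), (7, y), (7, z)} → {(1, y), (18, x), (20, w), (28, k)}

{(1, y), (18, x), (20, w), (28, k)}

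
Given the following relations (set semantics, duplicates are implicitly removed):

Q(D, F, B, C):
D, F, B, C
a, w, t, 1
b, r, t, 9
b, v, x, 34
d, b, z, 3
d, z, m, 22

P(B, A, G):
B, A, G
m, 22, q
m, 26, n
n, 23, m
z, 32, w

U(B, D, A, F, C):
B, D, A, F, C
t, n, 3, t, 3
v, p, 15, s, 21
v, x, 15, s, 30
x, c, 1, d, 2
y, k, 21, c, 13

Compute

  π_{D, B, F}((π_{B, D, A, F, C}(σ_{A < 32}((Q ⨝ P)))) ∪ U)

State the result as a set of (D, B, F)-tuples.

{(c, x, d), (d, m, z), (k, y, c), (n, t, t), (p, v, s), (x, v, s)}

Q ⋈ P (natural join on B): {(d, b, z, 3, 32, w), (d, z, m, 22, 22, q), (d, z, m, 22, 26, n)}
Filtering on A < 32 leaves {(d, z, m, 22, 22, q), (d, z, m, 22, 26, n)}.
Keep only column(s) B, D, A, F, C: {(m, d, 22, z, 22), (m, d, 26, z, 22)}
Set union of the two operands is {(m, d, 22, z, 22), (m, d, 26, z, 22), (t, n, 3, t, 3), (v, p, 15, s, 21), (v, x, 15, s, 30), (x, c, 1, d, 2), (y, k, 21, c, 13)}.
Keep only column(s) D, B, F (1 duplicate(s) eliminated): {(c, x, d), (d, m, z), (k, y, c), (n, t, t), (p, v, s), (x, v, s)}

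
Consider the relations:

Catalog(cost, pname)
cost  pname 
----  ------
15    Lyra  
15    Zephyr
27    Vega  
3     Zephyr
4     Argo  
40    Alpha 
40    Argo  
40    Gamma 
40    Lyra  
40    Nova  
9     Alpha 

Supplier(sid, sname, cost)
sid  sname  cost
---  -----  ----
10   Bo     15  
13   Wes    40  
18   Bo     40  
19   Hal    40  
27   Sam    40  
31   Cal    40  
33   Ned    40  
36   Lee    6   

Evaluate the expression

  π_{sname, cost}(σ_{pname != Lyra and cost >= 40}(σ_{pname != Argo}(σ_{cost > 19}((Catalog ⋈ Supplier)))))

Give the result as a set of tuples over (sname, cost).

{(Bo, 40), (Cal, 40), (Hal, 40), (Ned, 40), (Sam, 40), (Wes, 40)}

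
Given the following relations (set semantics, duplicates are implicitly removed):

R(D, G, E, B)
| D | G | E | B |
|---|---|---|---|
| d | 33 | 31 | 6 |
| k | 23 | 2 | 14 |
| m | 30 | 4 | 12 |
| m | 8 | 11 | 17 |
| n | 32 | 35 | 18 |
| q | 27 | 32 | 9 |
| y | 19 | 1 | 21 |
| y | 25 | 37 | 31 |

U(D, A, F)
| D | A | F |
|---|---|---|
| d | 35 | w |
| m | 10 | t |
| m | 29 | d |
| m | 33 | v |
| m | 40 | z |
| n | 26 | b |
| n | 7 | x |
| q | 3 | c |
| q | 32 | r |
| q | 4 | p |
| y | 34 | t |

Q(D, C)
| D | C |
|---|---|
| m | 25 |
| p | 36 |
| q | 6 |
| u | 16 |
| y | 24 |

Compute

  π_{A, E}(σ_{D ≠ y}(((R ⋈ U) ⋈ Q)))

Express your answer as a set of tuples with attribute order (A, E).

R ⋈ U (natural join on D): {(d, 33, 31, 6, 35, w), (m, 30, 4, 12, 10, t), (m, 30, 4, 12, 29, d), (m, 30, 4, 12, 33, v), (m, 30, 4, 12, 40, z), (m, 8, 11, 17, 10, t), (m, 8, 11, 17, 29, d), (m, 8, 11, 17, 33, v), (m, 8, 11, 17, 40, z), (n, 32, 35, 18, 26, b), (n, 32, 35, 18, 7, x), (q, 27, 32, 9, 3, c), (q, 27, 32, 9, 32, r), (q, 27, 32, 9, 4, p), (y, 19, 1, 21, 34, t), (y, 25, 37, 31, 34, t)}
(R ⋈ U) ⋈ Q (natural join on D): {(m, 30, 4, 12, 10, t, 25), (m, 30, 4, 12, 29, d, 25), (m, 30, 4, 12, 33, v, 25), (m, 30, 4, 12, 40, z, 25), (m, 8, 11, 17, 10, t, 25), (m, 8, 11, 17, 29, d, 25), (m, 8, 11, 17, 33, v, 25), (m, 8, 11, 17, 40, z, 25), (q, 27, 32, 9, 3, c, 6), (q, 27, 32, 9, 32, r, 6), (q, 27, 32, 9, 4, p, 6), (y, 19, 1, 21, 34, t, 24), (y, 25, 37, 31, 34, t, 24)}
Selection D ≠ y: {(m, 30, 4, 12, 10, t, 25), (m, 30, 4, 12, 29, d, 25), (m, 30, 4, 12, 33, v, 25), (m, 30, 4, 12, 40, z, 25), (m, 8, 11, 17, 10, t, 25), (m, 8, 11, 17, 29, d, 25), (m, 8, 11, 17, 33, v, 25), (m, 8, 11, 17, 40, z, 25), (q, 27, 32, 9, 3, c, 6), (q, 27, 32, 9, 32, r, 6), (q, 27, 32, 9, 4, p, 6)}
π_{A, E} gives {(10, 11), (10, 4), (29, 11), (29, 4), (3, 32), (32, 32), (33, 11), (33, 4), (4, 32), (40, 11), (40, 4)}.

{(10, 11), (10, 4), (29, 11), (29, 4), (3, 32), (32, 32), (33, 11), (33, 4), (4, 32), (40, 11), (40, 4)}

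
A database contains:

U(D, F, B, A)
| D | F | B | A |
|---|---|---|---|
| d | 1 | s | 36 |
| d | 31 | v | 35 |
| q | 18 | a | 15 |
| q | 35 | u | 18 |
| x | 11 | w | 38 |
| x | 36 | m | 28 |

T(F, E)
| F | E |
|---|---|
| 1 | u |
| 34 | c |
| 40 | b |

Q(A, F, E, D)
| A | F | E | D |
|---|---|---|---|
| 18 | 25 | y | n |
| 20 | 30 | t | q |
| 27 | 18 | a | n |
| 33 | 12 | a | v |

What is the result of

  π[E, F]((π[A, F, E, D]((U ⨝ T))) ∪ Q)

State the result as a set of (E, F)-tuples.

Natural join on F: {(d, 1, s, 36, u)}
π_{A, F, E, D} gives {(36, 1, u, d)}.
Taking the union: {(18, 25, y, n), (20, 30, t, q), (27, 18, a, n), (33, 12, a, v), (36, 1, u, d)}
π_{E, F} gives {(a, 12), (a, 18), (t, 30), (u, 1), (y, 25)}.

{(a, 12), (a, 18), (t, 30), (u, 1), (y, 25)}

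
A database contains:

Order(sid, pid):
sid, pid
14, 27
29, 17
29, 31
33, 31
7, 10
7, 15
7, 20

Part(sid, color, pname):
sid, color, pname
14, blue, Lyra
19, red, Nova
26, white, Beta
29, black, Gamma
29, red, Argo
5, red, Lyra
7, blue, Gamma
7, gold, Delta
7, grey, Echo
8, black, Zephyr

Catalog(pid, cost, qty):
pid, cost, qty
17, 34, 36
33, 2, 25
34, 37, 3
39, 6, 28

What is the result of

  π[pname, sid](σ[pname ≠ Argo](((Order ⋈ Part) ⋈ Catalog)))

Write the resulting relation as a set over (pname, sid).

Natural join on sid: {(14, 27, blue, Lyra), (29, 17, black, Gamma), (29, 17, red, Argo), (29, 31, black, Gamma), (29, 31, red, Argo), (7, 10, blue, Gamma), (7, 10, gold, Delta), (7, 10, grey, Echo), (7, 15, blue, Gamma), (7, 15, gold, Delta), (7, 15, grey, Echo), (7, 20, blue, Gamma), (7, 20, gold, Delta), (7, 20, grey, Echo)}
Natural join on pid: {(29, 17, black, Gamma, 34, 36), (29, 17, red, Argo, 34, 36)}
σ[pname ≠ Argo]: keep tuples satisfying pname ≠ Argo → {(29, 17, black, Gamma, 34, 36)}
π[pname, sid]: project onto (pname, sid) → {(Gamma, 29)}

{(Gamma, 29)}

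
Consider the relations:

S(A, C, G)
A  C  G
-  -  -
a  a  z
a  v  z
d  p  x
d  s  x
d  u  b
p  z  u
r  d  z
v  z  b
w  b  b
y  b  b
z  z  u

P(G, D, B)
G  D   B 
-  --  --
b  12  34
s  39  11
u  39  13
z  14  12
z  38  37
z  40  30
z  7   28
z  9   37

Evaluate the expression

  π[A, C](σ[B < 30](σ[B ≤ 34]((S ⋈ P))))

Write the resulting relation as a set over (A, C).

Joining S and P on G yields {(a, a, z, 14, 12), (a, a, z, 38, 37), (a, a, z, 40, 30), (a, a, z, 7, 28), (a, a, z, 9, 37), (a, v, z, 14, 12), (a, v, z, 38, 37), (a, v, z, 40, 30), (a, v, z, 7, 28), (a, v, z, 9, 37), (d, u, b, 12, 34), (p, z, u, 39, 13), (r, d, z, 14, 12), (r, d, z, 38, 37), (r, d, z, 40, 30), (r, d, z, 7, 28), (r, d, z, 9, 37), (v, z, b, 12, 34), (w, b, b, 12, 34), (y, b, b, 12, 34), (z, z, u, 39, 13)}.
Filtering on B ≤ 34 leaves {(a, a, z, 14, 12), (a, a, z, 40, 30), (a, a, z, 7, 28), (a, v, z, 14, 12), (a, v, z, 40, 30), (a, v, z, 7, 28), (d, u, b, 12, 34), (p, z, u, 39, 13), (r, d, z, 14, 12), (r, d, z, 40, 30), (r, d, z, 7, 28), (v, z, b, 12, 34), (w, b, b, 12, 34), (y, b, b, 12, 34), (z, z, u, 39, 13)}.
Filtering on B < 30 leaves {(a, a, z, 14, 12), (a, a, z, 7, 28), (a, v, z, 14, 12), (a, v, z, 7, 28), (p, z, u, 39, 13), (r, d, z, 14, 12), (r, d, z, 7, 28), (z, z, u, 39, 13)}.
Keep only column(s) A, C (3 duplicate(s) eliminated): {(a, a), (a, v), (p, z), (r, d), (z, z)}

{(a, a), (a, v), (p, z), (r, d), (z, z)}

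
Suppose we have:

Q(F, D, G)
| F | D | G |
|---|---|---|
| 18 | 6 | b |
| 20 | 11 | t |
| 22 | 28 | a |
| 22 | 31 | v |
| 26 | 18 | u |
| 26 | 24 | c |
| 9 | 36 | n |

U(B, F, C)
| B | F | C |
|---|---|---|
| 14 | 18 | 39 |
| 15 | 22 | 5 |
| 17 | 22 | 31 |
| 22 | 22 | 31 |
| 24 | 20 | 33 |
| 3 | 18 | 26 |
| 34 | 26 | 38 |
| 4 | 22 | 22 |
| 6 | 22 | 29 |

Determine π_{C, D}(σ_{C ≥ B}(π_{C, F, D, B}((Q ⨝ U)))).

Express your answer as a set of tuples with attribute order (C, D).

{(22, 28), (22, 31), (26, 6), (29, 28), (29, 31), (31, 28), (31, 31), (33, 11), (38, 18), (38, 24), (39, 6)}

Q ⋈ U (natural join on F): {(18, 6, b, 14, 39), (18, 6, b, 3, 26), (20, 11, t, 24, 33), (22, 28, a, 15, 5), (22, 28, a, 17, 31), (22, 28, a, 22, 31), (22, 28, a, 4, 22), (22, 28, a, 6, 29), (22, 31, v, 15, 5), (22, 31, v, 17, 31), (22, 31, v, 22, 31), (22, 31, v, 4, 22), (22, 31, v, 6, 29), (26, 18, u, 34, 38), (26, 24, c, 34, 38)}
Keep only column(s) C, F, D, B: {(22, 22, 28, 4), (22, 22, 31, 4), (26, 18, 6, 3), (29, 22, 28, 6), (29, 22, 31, 6), (31, 22, 28, 17), (31, 22, 28, 22), (31, 22, 31, 17), (31, 22, 31, 22), (33, 20, 11, 24), (38, 26, 18, 34), (38, 26, 24, 34), (39, 18, 6, 14), (5, 22, 28, 15), (5, 22, 31, 15)}
Apply σ_{C ≥ B}; surviving tuples: {(22, 22, 28, 4), (22, 22, 31, 4), (26, 18, 6, 3), (29, 22, 28, 6), (29, 22, 31, 6), (31, 22, 28, 17), (31, 22, 28, 22), (31, 22, 31, 17), (31, 22, 31, 22), (33, 20, 11, 24), (38, 26, 18, 34), (38, 26, 24, 34), (39, 18, 6, 14)}
Keep only column(s) C, D (2 duplicate(s) eliminated): {(22, 28), (22, 31), (26, 6), (29, 28), (29, 31), (31, 28), (31, 31), (33, 11), (38, 18), (38, 24), (39, 6)}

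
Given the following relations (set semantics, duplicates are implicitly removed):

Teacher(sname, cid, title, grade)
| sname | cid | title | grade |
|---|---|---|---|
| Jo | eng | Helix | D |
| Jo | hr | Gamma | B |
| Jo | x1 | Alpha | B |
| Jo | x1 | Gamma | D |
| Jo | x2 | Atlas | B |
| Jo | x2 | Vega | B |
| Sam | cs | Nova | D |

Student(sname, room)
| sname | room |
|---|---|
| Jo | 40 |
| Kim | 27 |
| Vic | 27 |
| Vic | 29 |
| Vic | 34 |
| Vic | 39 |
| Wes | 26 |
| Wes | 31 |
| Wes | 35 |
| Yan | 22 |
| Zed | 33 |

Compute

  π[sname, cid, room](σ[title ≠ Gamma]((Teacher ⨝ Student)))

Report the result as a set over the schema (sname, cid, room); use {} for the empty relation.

{(Jo, eng, 40), (Jo, x1, 40), (Jo, x2, 40)}

Teacher ⋈ Student (natural join on sname): {(Jo, eng, Helix, D, 40), (Jo, hr, Gamma, B, 40), (Jo, x1, Alpha, B, 40), (Jo, x1, Gamma, D, 40), (Jo, x2, Atlas, B, 40), (Jo, x2, Vega, B, 40)}
σ[title ≠ Gamma]: keep tuples satisfying title ≠ Gamma → {(Jo, eng, Helix, D, 40), (Jo, x1, Alpha, B, 40), (Jo, x2, Atlas, B, 40), (Jo, x2, Vega, B, 40)}
π[sname, cid, room]: project onto (sname, cid, room) (1 duplicate(s) eliminated) → {(Jo, eng, 40), (Jo, x1, 40), (Jo, x2, 40)}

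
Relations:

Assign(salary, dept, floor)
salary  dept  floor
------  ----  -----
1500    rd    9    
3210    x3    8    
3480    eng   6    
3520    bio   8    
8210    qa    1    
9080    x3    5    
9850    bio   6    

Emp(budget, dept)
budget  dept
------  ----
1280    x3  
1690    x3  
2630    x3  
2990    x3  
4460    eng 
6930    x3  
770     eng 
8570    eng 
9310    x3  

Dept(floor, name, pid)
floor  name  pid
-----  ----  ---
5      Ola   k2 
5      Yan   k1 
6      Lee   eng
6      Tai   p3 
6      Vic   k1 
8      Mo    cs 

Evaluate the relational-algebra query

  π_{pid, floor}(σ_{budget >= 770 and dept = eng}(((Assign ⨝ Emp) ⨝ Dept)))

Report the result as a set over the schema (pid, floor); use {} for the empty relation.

Assign ⋈ Emp (natural join on dept): {(3210, x3, 8, 1280), (3210, x3, 8, 1690), (3210, x3, 8, 2630), (3210, x3, 8, 2990), (3210, x3, 8, 6930), (3210, x3, 8, 9310), (3480, eng, 6, 4460), (3480, eng, 6, 770), (3480, eng, 6, 8570), (9080, x3, 5, 1280), (9080, x3, 5, 1690), (9080, x3, 5, 2630), (9080, x3, 5, 2990), (9080, x3, 5, 6930), (9080, x3, 5, 9310)}
(Assign ⨝ Emp) ⋈ Dept (natural join on floor): {(3210, x3, 8, 1280, Mo, cs), (3210, x3, 8, 1690, Mo, cs), (3210, x3, 8, 2630, Mo, cs), (3210, x3, 8, 2990, Mo, cs), (3210, x3, 8, 6930, Mo, cs), (3210, x3, 8, 9310, Mo, cs), (3480, eng, 6, 4460, Lee, eng), (3480, eng, 6, 4460, Tai, p3), (3480, eng, 6, 4460, Vic, k1), (3480, eng, 6, 770, Lee, eng), (3480, eng, 6, 770, Tai, p3), (3480, eng, 6, 770, Vic, k1), (3480, eng, 6, 8570, Lee, eng), (3480, eng, 6, 8570, Tai, p3), (3480, eng, 6, 8570, Vic, k1), (9080, x3, 5, 1280, Ola, k2), (9080, x3, 5, 1280, Yan, k1), (9080, x3, 5, 1690, Ola, k2), (9080, x3, 5, 1690, Yan, k1), (9080, x3, 5, 2630, Ola, k2), (9080, x3, 5, 2630, Yan, k1), (9080, x3, 5, 2990, Ola, k2), (9080, x3, 5, 2990, Yan, k1), (9080, x3, 5, 6930, Ola, k2), (9080, x3, 5, 6930, Yan, k1), (9080, x3, 5, 9310, Ola, k2), (9080, x3, 5, 9310, Yan, k1)}
Filtering on budget >= 770 and dept = eng leaves {(3480, eng, 6, 4460, Lee, eng), (3480, eng, 6, 4460, Tai, p3), (3480, eng, 6, 4460, Vic, k1), (3480, eng, 6, 770, Lee, eng), (3480, eng, 6, 770, Tai, p3), (3480, eng, 6, 770, Vic, k1), (3480, eng, 6, 8570, Lee, eng), (3480, eng, 6, 8570, Tai, p3), (3480, eng, 6, 8570, Vic, k1)}.
Projecting to pid, floor (6 duplicate(s) eliminated): {(eng, 6), (k1, 6), (p3, 6)}

{(eng, 6), (k1, 6), (p3, 6)}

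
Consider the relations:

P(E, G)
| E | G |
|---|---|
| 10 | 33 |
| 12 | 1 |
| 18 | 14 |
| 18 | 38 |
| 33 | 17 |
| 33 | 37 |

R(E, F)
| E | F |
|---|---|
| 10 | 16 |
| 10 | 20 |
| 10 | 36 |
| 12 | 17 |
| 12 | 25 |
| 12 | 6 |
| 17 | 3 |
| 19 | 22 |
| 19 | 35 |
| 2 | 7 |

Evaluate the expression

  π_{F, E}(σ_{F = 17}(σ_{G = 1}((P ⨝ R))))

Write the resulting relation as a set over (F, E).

Joining P and R on E yields {(10, 33, 16), (10, 33, 20), (10, 33, 36), (12, 1, 17), (12, 1, 25), (12, 1, 6)}.
Filtering on G = 1 leaves {(12, 1, 17), (12, 1, 25), (12, 1, 6)}.
Filtering on F = 17 leaves {(12, 1, 17)}.
π_{F, E} gives {(17, 12)}.

{(17, 12)}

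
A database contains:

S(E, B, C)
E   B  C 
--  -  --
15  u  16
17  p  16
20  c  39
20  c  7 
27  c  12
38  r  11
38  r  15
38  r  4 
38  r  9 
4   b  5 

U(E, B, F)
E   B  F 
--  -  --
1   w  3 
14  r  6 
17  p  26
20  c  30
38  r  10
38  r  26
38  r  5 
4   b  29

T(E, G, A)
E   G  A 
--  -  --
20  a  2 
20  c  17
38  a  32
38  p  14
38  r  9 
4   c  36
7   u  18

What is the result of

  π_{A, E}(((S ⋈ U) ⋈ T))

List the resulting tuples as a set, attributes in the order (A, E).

{(14, 38), (17, 20), (2, 20), (32, 38), (36, 4), (9, 38)}

S ⋈ U (natural join on E, B): {(17, p, 16, 26), (20, c, 39, 30), (20, c, 7, 30), (38, r, 11, 10), (38, r, 11, 26), (38, r, 11, 5), (38, r, 15, 10), (38, r, 15, 26), (38, r, 15, 5), (38, r, 4, 10), (38, r, 4, 26), (38, r, 4, 5), (38, r, 9, 10), (38, r, 9, 26), (38, r, 9, 5), (4, b, 5, 29)}
(S ⋈ U) ⋈ T (natural join on E): {(20, c, 39, 30, a, 2), (20, c, 39, 30, c, 17), (20, c, 7, 30, a, 2), (20, c, 7, 30, c, 17), (38, r, 11, 10, a, 32), (38, r, 11, 10, p, 14), (38, r, 11, 10, r, 9), (38, r, 11, 26, a, 32), (38, r, 11, 26, p, 14), (38, r, 11, 26, r, 9), (38, r, 11, 5, a, 32), (38, r, 11, 5, p, 14), (38, r, 11, 5, r, 9), (38, r, 15, 10, a, 32), (38, r, 15, 10, p, 14), (38, r, 15, 10, r, 9), (38, r, 15, 26, a, 32), (38, r, 15, 26, p, 14), (38, r, 15, 26, r, 9), (38, r, 15, 5, a, 32), (38, r, 15, 5, p, 14), (38, r, 15, 5, r, 9), (38, r, 4, 10, a, 32), (38, r, 4, 10, p, 14), (38, r, 4, 10, r, 9), (38, r, 4, 26, a, 32), (38, r, 4, 26, p, 14), (38, r, 4, 26, r, 9), (38, r, 4, 5, a, 32), (38, r, 4, 5, p, 14), (38, r, 4, 5, r, 9), (38, r, 9, 10, a, 32), (38, r, 9, 10, p, 14), (38, r, 9, 10, r, 9), (38, r, 9, 26, a, 32), (38, r, 9, 26, p, 14), (38, r, 9, 26, r, 9), (38, r, 9, 5, a, 32), (38, r, 9, 5, p, 14), (38, r, 9, 5, r, 9), (4, b, 5, 29, c, 36)}
π_{A, E} gives {(14, 38), (17, 20), (2, 20), (32, 38), (36, 4), (9, 38)} (35 duplicate(s) eliminated).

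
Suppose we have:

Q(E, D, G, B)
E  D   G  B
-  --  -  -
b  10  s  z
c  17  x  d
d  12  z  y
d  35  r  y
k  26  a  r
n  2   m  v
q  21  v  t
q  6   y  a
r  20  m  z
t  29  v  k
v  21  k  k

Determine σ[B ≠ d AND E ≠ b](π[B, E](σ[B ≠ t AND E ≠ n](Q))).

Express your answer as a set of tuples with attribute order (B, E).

σ[B ≠ t AND E ≠ n]: keep tuples satisfying B ≠ t AND E ≠ n → {(b, 10, s, z), (c, 17, x, d), (d, 12, z, y), (d, 35, r, y), (k, 26, a, r), (q, 6, y, a), (r, 20, m, z), (t, 29, v, k), (v, 21, k, k)}
π_{B, E} gives {(a, q), (d, c), (k, t), (k, v), (r, k), (y, d), (z, b), (z, r)} (1 duplicate(s) eliminated).
σ[B ≠ d AND E ≠ b]: keep tuples satisfying B ≠ d AND E ≠ b → {(a, q), (k, t), (k, v), (r, k), (y, d), (z, r)}

{(a, q), (k, t), (k, v), (r, k), (y, d), (z, r)}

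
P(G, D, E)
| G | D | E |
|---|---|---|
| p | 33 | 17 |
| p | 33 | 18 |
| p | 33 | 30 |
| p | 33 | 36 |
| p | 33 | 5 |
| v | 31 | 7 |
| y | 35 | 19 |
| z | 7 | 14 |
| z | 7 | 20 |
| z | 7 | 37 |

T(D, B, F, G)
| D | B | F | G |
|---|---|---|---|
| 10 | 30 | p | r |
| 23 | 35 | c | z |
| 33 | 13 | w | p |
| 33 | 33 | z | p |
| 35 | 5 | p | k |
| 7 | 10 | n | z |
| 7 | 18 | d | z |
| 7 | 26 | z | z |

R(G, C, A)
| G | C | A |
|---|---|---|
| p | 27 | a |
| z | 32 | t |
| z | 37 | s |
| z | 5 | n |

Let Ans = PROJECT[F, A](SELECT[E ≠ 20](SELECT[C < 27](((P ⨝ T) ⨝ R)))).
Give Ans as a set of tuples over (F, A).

Natural join on G, D: {(p, 33, 17, 13, w), (p, 33, 17, 33, z), (p, 33, 18, 13, w), (p, 33, 18, 33, z), (p, 33, 30, 13, w), (p, 33, 30, 33, z), (p, 33, 36, 13, w), (p, 33, 36, 33, z), (p, 33, 5, 13, w), (p, 33, 5, 33, z), (z, 7, 14, 10, n), (z, 7, 14, 18, d), (z, 7, 14, 26, z), (z, 7, 20, 10, n), (z, 7, 20, 18, d), (z, 7, 20, 26, z), (z, 7, 37, 10, n), (z, 7, 37, 18, d), (z, 7, 37, 26, z)}
Natural join on G: {(p, 33, 17, 13, w, 27, a), (p, 33, 17, 33, z, 27, a), (p, 33, 18, 13, w, 27, a), (p, 33, 18, 33, z, 27, a), (p, 33, 30, 13, w, 27, a), (p, 33, 30, 33, z, 27, a), (p, 33, 36, 13, w, 27, a), (p, 33, 36, 33, z, 27, a), (p, 33, 5, 13, w, 27, a), (p, 33, 5, 33, z, 27, a), (z, 7, 14, 10, n, 32, t), (z, 7, 14, 10, n, 37, s), (z, 7, 14, 10, n, 5, n), (z, 7, 14, 18, d, 32, t), (z, 7, 14, 18, d, 37, s), (z, 7, 14, 18, d, 5, n), (z, 7, 14, 26, z, 32, t), (z, 7, 14, 26, z, 37, s), (z, 7, 14, 26, z, 5, n), (z, 7, 20, 10, n, 32, t), (z, 7, 20, 10, n, 37, s), (z, 7, 20, 10, n, 5, n), (z, 7, 20, 18, d, 32, t), (z, 7, 20, 18, d, 37, s), (z, 7, 20, 18, d, 5, n), (z, 7, 20, 26, z, 32, t), (z, 7, 20, 26, z, 37, s), (z, 7, 20, 26, z, 5, n), (z, 7, 37, 10, n, 32, t), (z, 7, 37, 10, n, 37, s), (z, 7, 37, 10, n, 5, n), (z, 7, 37, 18, d, 32, t), (z, 7, 37, 18, d, 37, s), (z, 7, 37, 18, d, 5, n), (z, 7, 37, 26, z, 32, t), (z, 7, 37, 26, z, 37, s), (z, 7, 37, 26, z, 5, n)}
Filtering on C < 27 leaves {(z, 7, 14, 10, n, 5, n), (z, 7, 14, 18, d, 5, n), (z, 7, 14, 26, z, 5, n), (z, 7, 20, 10, n, 5, n), (z, 7, 20, 18, d, 5, n), (z, 7, 20, 26, z, 5, n), (z, 7, 37, 10, n, 5, n), (z, 7, 37, 18, d, 5, n), (z, 7, 37, 26, z, 5, n)}.
Filtering on E ≠ 20 leaves {(z, 7, 14, 10, n, 5, n), (z, 7, 14, 18, d, 5, n), (z, 7, 14, 26, z, 5, n), (z, 7, 37, 10, n, 5, n), (z, 7, 37, 18, d, 5, n), (z, 7, 37, 26, z, 5, n)}.
Keep only column(s) F, A (3 duplicate(s) eliminated): {(d, n), (n, n), (z, n)}

{(d, n), (n, n), (z, n)}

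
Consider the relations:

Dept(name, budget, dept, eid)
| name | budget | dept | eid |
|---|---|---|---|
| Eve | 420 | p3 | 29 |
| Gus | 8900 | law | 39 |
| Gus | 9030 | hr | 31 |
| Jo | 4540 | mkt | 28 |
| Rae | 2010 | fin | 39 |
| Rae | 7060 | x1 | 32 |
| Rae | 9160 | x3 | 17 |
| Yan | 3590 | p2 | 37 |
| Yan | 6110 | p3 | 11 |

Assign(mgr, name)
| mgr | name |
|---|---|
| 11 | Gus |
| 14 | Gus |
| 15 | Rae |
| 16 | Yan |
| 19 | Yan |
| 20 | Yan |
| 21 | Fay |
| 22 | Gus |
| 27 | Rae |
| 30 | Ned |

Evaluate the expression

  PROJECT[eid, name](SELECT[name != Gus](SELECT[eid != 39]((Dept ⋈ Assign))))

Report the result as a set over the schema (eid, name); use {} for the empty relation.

{(11, Yan), (17, Rae), (32, Rae), (37, Yan)}

Joining Dept and Assign on name yields {(Gus, 8900, law, 39, 11), (Gus, 8900, law, 39, 14), (Gus, 8900, law, 39, 22), (Gus, 9030, hr, 31, 11), (Gus, 9030, hr, 31, 14), (Gus, 9030, hr, 31, 22), (Rae, 2010, fin, 39, 15), (Rae, 2010, fin, 39, 27), (Rae, 7060, x1, 32, 15), (Rae, 7060, x1, 32, 27), (Rae, 9160, x3, 17, 15), (Rae, 9160, x3, 17, 27), (Yan, 3590, p2, 37, 16), (Yan, 3590, p2, 37, 19), (Yan, 3590, p2, 37, 20), (Yan, 6110, p3, 11, 16), (Yan, 6110, p3, 11, 19), (Yan, 6110, p3, 11, 20)}.
Filtering on eid != 39 leaves {(Gus, 9030, hr, 31, 11), (Gus, 9030, hr, 31, 14), (Gus, 9030, hr, 31, 22), (Rae, 7060, x1, 32, 15), (Rae, 7060, x1, 32, 27), (Rae, 9160, x3, 17, 15), (Rae, 9160, x3, 17, 27), (Yan, 3590, p2, 37, 16), (Yan, 3590, p2, 37, 19), (Yan, 3590, p2, 37, 20), (Yan, 6110, p3, 11, 16), (Yan, 6110, p3, 11, 19), (Yan, 6110, p3, 11, 20)}.
Filtering on name != Gus leaves {(Rae, 7060, x1, 32, 15), (Rae, 7060, x1, 32, 27), (Rae, 9160, x3, 17, 15), (Rae, 9160, x3, 17, 27), (Yan, 3590, p2, 37, 16), (Yan, 3590, p2, 37, 19), (Yan, 3590, p2, 37, 20), (Yan, 6110, p3, 11, 16), (Yan, 6110, p3, 11, 19), (Yan, 6110, p3, 11, 20)}.
π_{eid, name} gives {(11, Yan), (17, Rae), (32, Rae), (37, Yan)} (6 duplicate(s) eliminated).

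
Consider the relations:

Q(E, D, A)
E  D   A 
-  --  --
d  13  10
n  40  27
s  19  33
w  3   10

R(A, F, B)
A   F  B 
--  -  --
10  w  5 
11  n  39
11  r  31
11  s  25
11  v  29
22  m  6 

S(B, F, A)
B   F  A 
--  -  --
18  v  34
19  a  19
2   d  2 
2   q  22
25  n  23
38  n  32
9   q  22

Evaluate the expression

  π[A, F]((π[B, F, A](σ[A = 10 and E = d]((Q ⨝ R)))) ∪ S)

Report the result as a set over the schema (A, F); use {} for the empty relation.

Natural join on A: {(d, 13, 10, w, 5), (w, 3, 10, w, 5)}
Apply σ_{A = 10 and E = d}; surviving tuples: {(d, 13, 10, w, 5)}
Keep only column(s) B, F, A: {(5, w, 10)}
Set union of the two operands is {(18, v, 34), (19, a, 19), (2, d, 2), (2, q, 22), (25, n, 23), (38, n, 32), (5, w, 10), (9, q, 22)}.
Keep only column(s) A, F (1 duplicate(s) eliminated): {(10, w), (19, a), (2, d), (22, q), (23, n), (32, n), (34, v)}

{(10, w), (19, a), (2, d), (22, q), (23, n), (32, n), (34, v)}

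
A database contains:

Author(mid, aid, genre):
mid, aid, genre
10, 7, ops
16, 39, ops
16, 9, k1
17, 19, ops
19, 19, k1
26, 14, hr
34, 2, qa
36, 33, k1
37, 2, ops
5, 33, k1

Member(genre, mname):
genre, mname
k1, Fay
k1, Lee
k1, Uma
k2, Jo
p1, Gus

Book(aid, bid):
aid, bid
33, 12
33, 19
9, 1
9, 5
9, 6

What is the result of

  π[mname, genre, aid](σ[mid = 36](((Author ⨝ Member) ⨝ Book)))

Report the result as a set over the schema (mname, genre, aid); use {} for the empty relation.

{(Fay, k1, 33), (Lee, k1, 33), (Uma, k1, 33)}

Author ⋈ Member (natural join on genre): {(16, 9, k1, Fay), (16, 9, k1, Lee), (16, 9, k1, Uma), (19, 19, k1, Fay), (19, 19, k1, Lee), (19, 19, k1, Uma), (36, 33, k1, Fay), (36, 33, k1, Lee), (36, 33, k1, Uma), (5, 33, k1, Fay), (5, 33, k1, Lee), (5, 33, k1, Uma)}
(Author ⨝ Member) ⋈ Book (natural join on aid): {(16, 9, k1, Fay, 1), (16, 9, k1, Fay, 5), (16, 9, k1, Fay, 6), (16, 9, k1, Lee, 1), (16, 9, k1, Lee, 5), (16, 9, k1, Lee, 6), (16, 9, k1, Uma, 1), (16, 9, k1, Uma, 5), (16, 9, k1, Uma, 6), (36, 33, k1, Fay, 12), (36, 33, k1, Fay, 19), (36, 33, k1, Lee, 12), (36, 33, k1, Lee, 19), (36, 33, k1, Uma, 12), (36, 33, k1, Uma, 19), (5, 33, k1, Fay, 12), (5, 33, k1, Fay, 19), (5, 33, k1, Lee, 12), (5, 33, k1, Lee, 19), (5, 33, k1, Uma, 12), (5, 33, k1, Uma, 19)}
Apply σ_{mid = 36}; surviving tuples: {(36, 33, k1, Fay, 12), (36, 33, k1, Fay, 19), (36, 33, k1, Lee, 12), (36, 33, k1, Lee, 19), (36, 33, k1, Uma, 12), (36, 33, k1, Uma, 19)}
π[mname, genre, aid]: project onto (mname, genre, aid) (3 duplicate(s) eliminated) → {(Fay, k1, 33), (Lee, k1, 33), (Uma, k1, 33)}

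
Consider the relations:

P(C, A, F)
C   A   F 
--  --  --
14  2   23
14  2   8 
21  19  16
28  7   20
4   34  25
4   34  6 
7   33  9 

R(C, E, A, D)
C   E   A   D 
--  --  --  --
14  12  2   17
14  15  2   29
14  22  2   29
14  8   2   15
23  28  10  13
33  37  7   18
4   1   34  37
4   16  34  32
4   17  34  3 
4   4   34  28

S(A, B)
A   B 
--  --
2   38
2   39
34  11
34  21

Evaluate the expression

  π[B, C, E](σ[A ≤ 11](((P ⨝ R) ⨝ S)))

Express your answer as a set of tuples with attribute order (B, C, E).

P ⋈ R (natural join on C, A): {(14, 2, 23, 12, 17), (14, 2, 23, 15, 29), (14, 2, 23, 22, 29), (14, 2, 23, 8, 15), (14, 2, 8, 12, 17), (14, 2, 8, 15, 29), (14, 2, 8, 22, 29), (14, 2, 8, 8, 15), (4, 34, 25, 1, 37), (4, 34, 25, 16, 32), (4, 34, 25, 17, 3), (4, 34, 25, 4, 28), (4, 34, 6, 1, 37), (4, 34, 6, 16, 32), (4, 34, 6, 17, 3), (4, 34, 6, 4, 28)}
(P ⨝ R) ⋈ S (natural join on A): {(14, 2, 23, 12, 17, 38), (14, 2, 23, 12, 17, 39), (14, 2, 23, 15, 29, 38), (14, 2, 23, 15, 29, 39), (14, 2, 23, 22, 29, 38), (14, 2, 23, 22, 29, 39), (14, 2, 23, 8, 15, 38), (14, 2, 23, 8, 15, 39), (14, 2, 8, 12, 17, 38), (14, 2, 8, 12, 17, 39), (14, 2, 8, 15, 29, 38), (14, 2, 8, 15, 29, 39), (14, 2, 8, 22, 29, 38), (14, 2, 8, 22, 29, 39), (14, 2, 8, 8, 15, 38), (14, 2, 8, 8, 15, 39), (4, 34, 25, 1, 37, 11), (4, 34, 25, 1, 37, 21), (4, 34, 25, 16, 32, 11), (4, 34, 25, 16, 32, 21), (4, 34, 25, 17, 3, 11), (4, 34, 25, 17, 3, 21), (4, 34, 25, 4, 28, 11), (4, 34, 25, 4, 28, 21), (4, 34, 6, 1, 37, 11), (4, 34, 6, 1, 37, 21), (4, 34, 6, 16, 32, 11), (4, 34, 6, 16, 32, 21), (4, 34, 6, 17, 3, 11), (4, 34, 6, 17, 3, 21), (4, 34, 6, 4, 28, 11), (4, 34, 6, 4, 28, 21)}
σ[A ≤ 11]: keep tuples satisfying A ≤ 11 → {(14, 2, 23, 12, 17, 38), (14, 2, 23, 12, 17, 39), (14, 2, 23, 15, 29, 38), (14, 2, 23, 15, 29, 39), (14, 2, 23, 22, 29, 38), (14, 2, 23, 22, 29, 39), (14, 2, 23, 8, 15, 38), (14, 2, 23, 8, 15, 39), (14, 2, 8, 12, 17, 38), (14, 2, 8, 12, 17, 39), (14, 2, 8, 15, 29, 38), (14, 2, 8, 15, 29, 39), (14, 2, 8, 22, 29, 38), (14, 2, 8, 22, 29, 39), (14, 2, 8, 8, 15, 38), (14, 2, 8, 8, 15, 39)}
Projecting to B, C, E (8 duplicate(s) eliminated): {(38, 14, 12), (38, 14, 15), (38, 14, 22), (38, 14, 8), (39, 14, 12), (39, 14, 15), (39, 14, 22), (39, 14, 8)}

{(38, 14, 12), (38, 14, 15), (38, 14, 22), (38, 14, 8), (39, 14, 12), (39, 14, 15), (39, 14, 22), (39, 14, 8)}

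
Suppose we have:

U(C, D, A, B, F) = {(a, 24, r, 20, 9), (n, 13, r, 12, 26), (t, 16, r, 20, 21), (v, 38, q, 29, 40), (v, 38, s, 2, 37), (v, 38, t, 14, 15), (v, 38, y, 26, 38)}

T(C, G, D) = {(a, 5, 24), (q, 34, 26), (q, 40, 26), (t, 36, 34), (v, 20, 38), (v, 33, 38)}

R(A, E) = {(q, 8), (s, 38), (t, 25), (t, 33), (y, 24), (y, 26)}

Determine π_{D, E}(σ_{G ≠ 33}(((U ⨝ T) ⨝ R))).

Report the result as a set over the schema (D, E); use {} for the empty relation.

{(38, 24), (38, 25), (38, 26), (38, 33), (38, 38), (38, 8)}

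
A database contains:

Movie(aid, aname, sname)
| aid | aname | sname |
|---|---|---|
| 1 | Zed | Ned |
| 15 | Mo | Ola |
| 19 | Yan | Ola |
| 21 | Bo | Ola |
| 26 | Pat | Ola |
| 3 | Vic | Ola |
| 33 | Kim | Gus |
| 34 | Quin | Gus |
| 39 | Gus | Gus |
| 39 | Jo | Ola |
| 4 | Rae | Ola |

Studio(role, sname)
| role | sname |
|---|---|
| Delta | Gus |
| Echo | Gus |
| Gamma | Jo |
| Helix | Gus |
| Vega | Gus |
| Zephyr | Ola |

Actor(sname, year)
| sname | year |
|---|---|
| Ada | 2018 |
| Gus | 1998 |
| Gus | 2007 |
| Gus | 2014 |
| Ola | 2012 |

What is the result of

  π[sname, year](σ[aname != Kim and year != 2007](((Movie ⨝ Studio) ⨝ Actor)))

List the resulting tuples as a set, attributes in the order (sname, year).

{(Gus, 1998), (Gus, 2014), (Ola, 2012)}

Natural join on sname: {(15, Mo, Ola, Zephyr), (19, Yan, Ola, Zephyr), (21, Bo, Ola, Zephyr), (26, Pat, Ola, Zephyr), (3, Vic, Ola, Zephyr), (33, Kim, Gus, Delta), (33, Kim, Gus, Echo), (33, Kim, Gus, Helix), (33, Kim, Gus, Vega), (34, Quin, Gus, Delta), (34, Quin, Gus, Echo), (34, Quin, Gus, Helix), (34, Quin, Gus, Vega), (39, Gus, Gus, Delta), (39, Gus, Gus, Echo), (39, Gus, Gus, Helix), (39, Gus, Gus, Vega), (39, Jo, Ola, Zephyr), (4, Rae, Ola, Zephyr)}
Natural join on sname: {(15, Mo, Ola, Zephyr, 2012), (19, Yan, Ola, Zephyr, 2012), (21, Bo, Ola, Zephyr, 2012), (26, Pat, Ola, Zephyr, 2012), (3, Vic, Ola, Zephyr, 2012), (33, Kim, Gus, Delta, 1998), (33, Kim, Gus, Delta, 2007), (33, Kim, Gus, Delta, 2014), (33, Kim, Gus, Echo, 1998), (33, Kim, Gus, Echo, 2007), (33, Kim, Gus, Echo, 2014), (33, Kim, Gus, Helix, 1998), (33, Kim, Gus, Helix, 2007), (33, Kim, Gus, Helix, 2014), (33, Kim, Gus, Vega, 1998), (33, Kim, Gus, Vega, 2007), (33, Kim, Gus, Vega, 2014), (34, Quin, Gus, Delta, 1998), (34, Quin, Gus, Delta, 2007), (34, Quin, Gus, Delta, 2014), (34, Quin, Gus, Echo, 1998), (34, Quin, Gus, Echo, 2007), (34, Quin, Gus, Echo, 2014), (34, Quin, Gus, Helix, 1998), (34, Quin, Gus, Helix, 2007), (34, Quin, Gus, Helix, 2014), (34, Quin, Gus, Vega, 1998), (34, Quin, Gus, Vega, 2007), (34, Quin, Gus, Vega, 2014), (39, Gus, Gus, Delta, 1998), (39, Gus, Gus, Delta, 2007), (39, Gus, Gus, Delta, 2014), (39, Gus, Gus, Echo, 1998), (39, Gus, Gus, Echo, 2007), (39, Gus, Gus, Echo, 2014), (39, Gus, Gus, Helix, 1998), (39, Gus, Gus, Helix, 2007), (39, Gus, Gus, Helix, 2014), (39, Gus, Gus, Vega, 1998), (39, Gus, Gus, Vega, 2007), (39, Gus, Gus, Vega, 2014), (39, Jo, Ola, Zephyr, 2012), (4, Rae, Ola, Zephyr, 2012)}
σ[aname != Kim and year != 2007]: keep tuples satisfying aname != Kim and year != 2007 → {(15, Mo, Ola, Zephyr, 2012), (19, Yan, Ola, Zephyr, 2012), (21, Bo, Ola, Zephyr, 2012), (26, Pat, Ola, Zephyr, 2012), (3, Vic, Ola, Zephyr, 2012), (34, Quin, Gus, Delta, 1998), (34, Quin, Gus, Delta, 2014), (34, Quin, Gus, Echo, 1998), (34, Quin, Gus, Echo, 2014), (34, Quin, Gus, Helix, 1998), (34, Quin, Gus, Helix, 2014), (34, Quin, Gus, Vega, 1998), (34, Quin, Gus, Vega, 2014), (39, Gus, Gus, Delta, 1998), (39, Gus, Gus, Delta, 2014), (39, Gus, Gus, Echo, 1998), (39, Gus, Gus, Echo, 2014), (39, Gus, Gus, Helix, 1998), (39, Gus, Gus, Helix, 2014), (39, Gus, Gus, Vega, 1998), (39, Gus, Gus, Vega, 2014), (39, Jo, Ola, Zephyr, 2012), (4, Rae, Ola, Zephyr, 2012)}
π_{sname, year} gives {(Gus, 1998), (Gus, 2014), (Ola, 2012)} (20 duplicate(s) eliminated).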